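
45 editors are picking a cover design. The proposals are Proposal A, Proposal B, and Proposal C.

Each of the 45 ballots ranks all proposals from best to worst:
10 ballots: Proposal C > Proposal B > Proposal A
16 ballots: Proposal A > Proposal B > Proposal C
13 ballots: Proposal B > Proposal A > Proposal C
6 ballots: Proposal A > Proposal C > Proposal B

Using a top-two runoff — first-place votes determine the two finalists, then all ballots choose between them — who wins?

Round 1 first-place votes: Proposal A 22, Proposal B 13, Proposal C 10. Proposal A and Proposal B advance.
Runoff: Proposal A is ranked above Proposal B on 22 ballots, Proposal B above Proposal A on 23.

Proposal B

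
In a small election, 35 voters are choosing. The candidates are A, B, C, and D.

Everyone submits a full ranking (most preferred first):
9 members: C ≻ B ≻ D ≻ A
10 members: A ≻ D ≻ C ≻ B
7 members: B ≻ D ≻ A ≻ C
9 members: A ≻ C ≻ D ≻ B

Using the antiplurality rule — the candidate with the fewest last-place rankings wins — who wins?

Last-place votes: A 9, B 19, C 7, D 0.

D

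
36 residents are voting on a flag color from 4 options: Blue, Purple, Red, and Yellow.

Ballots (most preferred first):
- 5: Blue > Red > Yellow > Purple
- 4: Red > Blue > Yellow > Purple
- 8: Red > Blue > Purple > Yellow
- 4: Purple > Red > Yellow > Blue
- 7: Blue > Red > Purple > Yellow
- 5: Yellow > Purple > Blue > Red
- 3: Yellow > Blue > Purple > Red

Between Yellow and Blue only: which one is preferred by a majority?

Blue

Yellow is ranked above Blue on 12 ballots; Blue above Yellow on 24.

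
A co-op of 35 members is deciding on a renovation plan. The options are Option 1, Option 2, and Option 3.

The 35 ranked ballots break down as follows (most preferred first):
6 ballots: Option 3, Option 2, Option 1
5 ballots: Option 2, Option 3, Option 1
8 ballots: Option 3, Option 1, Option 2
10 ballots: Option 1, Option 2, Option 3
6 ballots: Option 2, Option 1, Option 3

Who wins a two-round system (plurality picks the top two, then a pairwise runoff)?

Option 2

Round 1 first-place votes: Option 1 10, Option 2 11, Option 3 14. Option 3 and Option 2 advance.
Runoff: Option 3 is ranked above Option 2 on 14 ballots, Option 2 above Option 3 on 21.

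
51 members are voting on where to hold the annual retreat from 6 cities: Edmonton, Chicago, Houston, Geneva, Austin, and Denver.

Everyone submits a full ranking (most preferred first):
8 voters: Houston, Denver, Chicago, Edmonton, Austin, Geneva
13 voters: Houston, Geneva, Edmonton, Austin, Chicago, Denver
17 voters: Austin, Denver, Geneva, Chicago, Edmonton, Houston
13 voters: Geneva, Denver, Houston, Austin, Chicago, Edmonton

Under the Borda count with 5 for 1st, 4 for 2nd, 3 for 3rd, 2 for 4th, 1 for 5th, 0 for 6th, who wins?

Geneva

Edmonton: 8×2 + 13×3 + 17×1 + 13×0 = 72
Chicago: 8×3 + 13×1 + 17×2 + 13×1 = 84
Houston: 8×5 + 13×5 + 17×0 + 13×3 = 144
Geneva: 8×0 + 13×4 + 17×3 + 13×5 = 168
Austin: 8×1 + 13×2 + 17×5 + 13×2 = 145
Denver: 8×4 + 13×0 + 17×4 + 13×4 = 152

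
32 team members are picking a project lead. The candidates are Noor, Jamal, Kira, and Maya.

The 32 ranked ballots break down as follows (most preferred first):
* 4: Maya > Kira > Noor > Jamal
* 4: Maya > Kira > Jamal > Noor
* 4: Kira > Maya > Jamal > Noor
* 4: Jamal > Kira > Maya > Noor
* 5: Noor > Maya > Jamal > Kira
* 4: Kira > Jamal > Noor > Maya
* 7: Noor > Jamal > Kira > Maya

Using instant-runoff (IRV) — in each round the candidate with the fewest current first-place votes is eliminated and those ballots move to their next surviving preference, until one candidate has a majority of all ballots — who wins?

Kira

Round 1: Noor 12, Jamal 4, Kira 8, Maya 8. Jamal eliminated.
Round 2: Noor 12, Kira 12, Maya 8. Maya eliminated.
Round 3: Noor 12, Kira 20. Kira has a majority (≥17).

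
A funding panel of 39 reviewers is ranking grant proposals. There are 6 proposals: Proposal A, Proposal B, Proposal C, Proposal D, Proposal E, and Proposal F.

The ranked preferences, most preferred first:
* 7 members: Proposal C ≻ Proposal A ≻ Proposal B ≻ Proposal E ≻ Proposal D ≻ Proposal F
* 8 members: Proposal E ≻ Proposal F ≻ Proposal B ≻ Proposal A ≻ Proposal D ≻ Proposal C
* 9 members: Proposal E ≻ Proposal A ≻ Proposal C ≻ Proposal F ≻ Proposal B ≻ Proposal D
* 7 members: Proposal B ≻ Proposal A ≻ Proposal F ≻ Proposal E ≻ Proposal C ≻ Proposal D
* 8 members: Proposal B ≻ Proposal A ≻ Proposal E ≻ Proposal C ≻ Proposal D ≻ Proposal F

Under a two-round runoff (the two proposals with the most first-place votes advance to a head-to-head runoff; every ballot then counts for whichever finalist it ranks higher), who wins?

Proposal B

Round 1 first-place votes: Proposal A 0, Proposal B 15, Proposal C 7, Proposal D 0, Proposal E 17, Proposal F 0. Proposal E and Proposal B advance.
Runoff: Proposal E is ranked above Proposal B on 17 ballots, Proposal B above Proposal E on 22.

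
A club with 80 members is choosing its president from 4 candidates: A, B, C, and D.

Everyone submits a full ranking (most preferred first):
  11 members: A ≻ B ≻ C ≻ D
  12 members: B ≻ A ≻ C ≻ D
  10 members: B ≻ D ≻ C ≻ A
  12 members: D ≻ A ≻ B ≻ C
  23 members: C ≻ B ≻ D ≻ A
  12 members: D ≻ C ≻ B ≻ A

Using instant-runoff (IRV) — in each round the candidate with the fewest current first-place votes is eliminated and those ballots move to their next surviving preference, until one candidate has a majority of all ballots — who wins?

Round 1: A 11, B 22, C 23, D 24. A eliminated.
Round 2: B 33, C 23, D 24. C eliminated.
Round 3: B 56, D 24. B has a majority (≥41).

B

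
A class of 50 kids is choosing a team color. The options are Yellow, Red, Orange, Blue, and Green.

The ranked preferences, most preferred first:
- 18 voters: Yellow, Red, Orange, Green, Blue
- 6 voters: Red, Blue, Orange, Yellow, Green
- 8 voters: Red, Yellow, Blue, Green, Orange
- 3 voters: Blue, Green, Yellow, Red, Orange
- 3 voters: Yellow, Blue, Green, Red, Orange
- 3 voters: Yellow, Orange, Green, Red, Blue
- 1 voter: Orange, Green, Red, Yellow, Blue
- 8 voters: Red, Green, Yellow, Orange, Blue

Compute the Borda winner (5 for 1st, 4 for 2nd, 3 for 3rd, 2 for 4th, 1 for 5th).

Red

Yellow: 18×5 + 6×2 + 8×4 + 3×3 + 3×5 + 3×5 + 1×2 + 8×3 = 199
Red: 18×4 + 6×5 + 8×5 + 3×2 + 3×2 + 3×2 + 1×3 + 8×5 = 203
Orange: 18×3 + 6×3 + 8×1 + 3×1 + 3×1 + 3×4 + 1×5 + 8×2 = 119
Blue: 18×1 + 6×4 + 8×3 + 3×5 + 3×4 + 3×1 + 1×1 + 8×1 = 105
Green: 18×2 + 6×1 + 8×2 + 3×4 + 3×3 + 3×3 + 1×4 + 8×4 = 124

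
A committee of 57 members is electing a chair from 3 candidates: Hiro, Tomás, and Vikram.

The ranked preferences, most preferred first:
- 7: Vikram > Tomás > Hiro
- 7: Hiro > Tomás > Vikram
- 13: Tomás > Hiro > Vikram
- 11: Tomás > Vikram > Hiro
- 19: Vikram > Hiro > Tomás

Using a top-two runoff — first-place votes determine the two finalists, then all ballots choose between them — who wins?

Tomás

Round 1 first-place votes: Hiro 7, Tomás 24, Vikram 26. Vikram and Tomás advance.
Runoff: Vikram is ranked above Tomás on 26 ballots, Tomás above Vikram on 31.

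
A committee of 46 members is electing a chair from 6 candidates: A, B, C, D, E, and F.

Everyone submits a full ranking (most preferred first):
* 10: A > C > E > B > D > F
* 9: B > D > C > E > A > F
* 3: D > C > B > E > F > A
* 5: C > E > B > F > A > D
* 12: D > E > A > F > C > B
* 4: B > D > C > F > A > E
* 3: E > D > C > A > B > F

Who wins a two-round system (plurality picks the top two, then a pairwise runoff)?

B

Round 1 first-place votes: A 10, B 13, C 5, D 15, E 3, F 0. D and B advance.
Runoff: D is ranked above B on 18 ballots, B above D on 28.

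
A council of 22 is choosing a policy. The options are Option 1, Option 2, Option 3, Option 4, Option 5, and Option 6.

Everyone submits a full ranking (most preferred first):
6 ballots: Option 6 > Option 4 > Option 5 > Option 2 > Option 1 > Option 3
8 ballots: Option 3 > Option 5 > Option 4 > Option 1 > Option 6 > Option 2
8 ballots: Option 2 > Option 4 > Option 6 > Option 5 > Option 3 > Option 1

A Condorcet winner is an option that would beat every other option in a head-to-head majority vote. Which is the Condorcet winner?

Option 4 vs Option 1: 22–0
Option 4 vs Option 2: 14–8
Option 4 vs Option 3: 14–8
Option 4 vs Option 5: 14–8
Option 4 vs Option 6: 16–6
Option 4 beats every other option.

Option 4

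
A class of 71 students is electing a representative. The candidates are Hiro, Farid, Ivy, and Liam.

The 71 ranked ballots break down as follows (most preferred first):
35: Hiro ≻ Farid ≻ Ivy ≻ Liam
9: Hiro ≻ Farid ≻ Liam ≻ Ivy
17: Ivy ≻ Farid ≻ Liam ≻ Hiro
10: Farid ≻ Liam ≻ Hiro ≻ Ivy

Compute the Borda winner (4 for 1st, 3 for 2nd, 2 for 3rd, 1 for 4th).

Farid

Hiro: 35×4 + 9×4 + 17×1 + 10×2 = 213
Farid: 35×3 + 9×3 + 17×3 + 10×4 = 223
Ivy: 35×2 + 9×1 + 17×4 + 10×1 = 157
Liam: 35×1 + 9×2 + 17×2 + 10×3 = 117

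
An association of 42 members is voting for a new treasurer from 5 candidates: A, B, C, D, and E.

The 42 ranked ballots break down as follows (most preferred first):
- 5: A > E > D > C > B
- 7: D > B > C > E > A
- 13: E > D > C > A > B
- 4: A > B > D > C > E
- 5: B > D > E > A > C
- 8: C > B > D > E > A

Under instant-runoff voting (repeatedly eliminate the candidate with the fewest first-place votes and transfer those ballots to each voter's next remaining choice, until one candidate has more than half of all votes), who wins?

Round 1: A 9, B 5, C 8, D 7, E 13. B eliminated.
Round 2: A 9, C 8, D 12, E 13. C eliminated.
Round 3: A 9, D 20, E 13. A eliminated.
Round 4: D 24, E 18. D has a majority (≥22).

D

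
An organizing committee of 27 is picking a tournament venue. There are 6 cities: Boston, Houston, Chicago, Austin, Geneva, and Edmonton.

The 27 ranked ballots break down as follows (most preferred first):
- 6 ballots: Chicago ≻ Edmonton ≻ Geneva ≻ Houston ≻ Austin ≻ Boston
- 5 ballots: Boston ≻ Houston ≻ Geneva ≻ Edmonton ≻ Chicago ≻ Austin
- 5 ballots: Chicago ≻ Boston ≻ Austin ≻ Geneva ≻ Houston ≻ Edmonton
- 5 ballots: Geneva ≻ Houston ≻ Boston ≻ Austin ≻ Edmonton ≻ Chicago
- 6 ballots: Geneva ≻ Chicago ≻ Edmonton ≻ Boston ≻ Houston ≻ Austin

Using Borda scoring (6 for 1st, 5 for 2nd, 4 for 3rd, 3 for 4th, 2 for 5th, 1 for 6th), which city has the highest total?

Boston: 6×1 + 5×6 + 5×5 + 5×4 + 6×3 = 99
Houston: 6×3 + 5×5 + 5×2 + 5×5 + 6×2 = 90
Chicago: 6×6 + 5×2 + 5×6 + 5×1 + 6×5 = 111
Austin: 6×2 + 5×1 + 5×4 + 5×3 + 6×1 = 58
Geneva: 6×4 + 5×4 + 5×3 + 5×6 + 6×6 = 125
Edmonton: 6×5 + 5×3 + 5×1 + 5×2 + 6×4 = 84

Geneva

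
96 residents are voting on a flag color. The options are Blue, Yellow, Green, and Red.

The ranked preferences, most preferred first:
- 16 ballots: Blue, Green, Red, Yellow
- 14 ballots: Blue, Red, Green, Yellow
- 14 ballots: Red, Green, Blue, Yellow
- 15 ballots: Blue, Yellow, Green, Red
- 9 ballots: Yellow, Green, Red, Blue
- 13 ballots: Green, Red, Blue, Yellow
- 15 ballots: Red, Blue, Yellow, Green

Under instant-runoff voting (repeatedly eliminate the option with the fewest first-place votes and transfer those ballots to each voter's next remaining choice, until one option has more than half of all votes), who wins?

Red

Round 1: Blue 45, Yellow 9, Green 13, Red 29. Yellow eliminated.
Round 2: Blue 45, Green 22, Red 29. Green eliminated.
Round 3: Blue 45, Red 51. Red has a majority (≥49).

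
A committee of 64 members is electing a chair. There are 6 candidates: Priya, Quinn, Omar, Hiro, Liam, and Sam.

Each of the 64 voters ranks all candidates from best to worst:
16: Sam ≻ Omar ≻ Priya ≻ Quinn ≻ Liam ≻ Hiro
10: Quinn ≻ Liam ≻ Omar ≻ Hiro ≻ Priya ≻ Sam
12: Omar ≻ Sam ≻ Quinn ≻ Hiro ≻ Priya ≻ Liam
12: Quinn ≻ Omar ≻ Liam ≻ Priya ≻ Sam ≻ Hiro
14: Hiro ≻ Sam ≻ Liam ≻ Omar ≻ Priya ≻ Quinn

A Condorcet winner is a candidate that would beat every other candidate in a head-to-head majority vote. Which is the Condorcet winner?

Omar vs Priya: 64–0
Omar vs Quinn: 42–22
Omar vs Hiro: 50–14
Omar vs Liam: 40–24
Omar vs Sam: 34–30
Omar beats every other candidate.

Omar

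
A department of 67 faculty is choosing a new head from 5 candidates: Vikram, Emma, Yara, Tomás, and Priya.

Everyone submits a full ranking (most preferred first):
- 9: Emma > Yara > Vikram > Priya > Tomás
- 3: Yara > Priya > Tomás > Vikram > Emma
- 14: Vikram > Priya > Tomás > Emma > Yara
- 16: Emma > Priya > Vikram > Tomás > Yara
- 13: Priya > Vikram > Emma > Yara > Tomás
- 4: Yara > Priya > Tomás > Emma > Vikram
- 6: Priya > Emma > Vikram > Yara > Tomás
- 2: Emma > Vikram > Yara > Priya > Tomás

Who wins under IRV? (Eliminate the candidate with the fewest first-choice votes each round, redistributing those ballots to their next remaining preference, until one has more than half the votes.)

Priya

Round 1: Vikram 14, Emma 27, Yara 7, Tomás 0, Priya 19. Tomás eliminated.
Round 2: Vikram 14, Emma 27, Yara 7, Priya 19. Yara eliminated.
Round 3: Vikram 14, Emma 27, Priya 26. Vikram eliminated.
Round 4: Emma 27, Priya 40. Priya has a majority (≥34).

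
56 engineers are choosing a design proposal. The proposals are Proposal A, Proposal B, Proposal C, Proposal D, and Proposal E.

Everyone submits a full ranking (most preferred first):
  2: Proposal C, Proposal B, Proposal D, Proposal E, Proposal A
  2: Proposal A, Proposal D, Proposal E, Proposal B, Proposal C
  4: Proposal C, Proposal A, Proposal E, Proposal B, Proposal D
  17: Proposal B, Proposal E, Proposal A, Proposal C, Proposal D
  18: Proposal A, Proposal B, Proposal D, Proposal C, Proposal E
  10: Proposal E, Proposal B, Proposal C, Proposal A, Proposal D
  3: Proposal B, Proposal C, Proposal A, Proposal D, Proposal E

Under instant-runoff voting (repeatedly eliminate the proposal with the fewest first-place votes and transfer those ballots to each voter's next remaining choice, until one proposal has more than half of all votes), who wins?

Proposal B

Round 1: Proposal A 20, Proposal B 20, Proposal C 6, Proposal D 0, Proposal E 10. Proposal D eliminated.
Round 2: Proposal A 20, Proposal B 20, Proposal C 6, Proposal E 10. Proposal C eliminated.
Round 3: Proposal A 24, Proposal B 22, Proposal E 10. Proposal E eliminated.
Round 4: Proposal A 24, Proposal B 32. Proposal B has a majority (≥29).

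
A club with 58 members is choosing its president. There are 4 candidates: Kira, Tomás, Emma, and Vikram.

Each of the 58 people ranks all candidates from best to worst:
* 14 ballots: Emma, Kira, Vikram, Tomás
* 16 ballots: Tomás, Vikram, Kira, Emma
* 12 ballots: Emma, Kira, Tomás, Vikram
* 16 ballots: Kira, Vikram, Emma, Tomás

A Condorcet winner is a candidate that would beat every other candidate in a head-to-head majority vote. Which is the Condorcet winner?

Kira vs Tomás: 42–16
Kira vs Emma: 32–26
Kira vs Vikram: 42–16
Kira beats every other candidate.

Kira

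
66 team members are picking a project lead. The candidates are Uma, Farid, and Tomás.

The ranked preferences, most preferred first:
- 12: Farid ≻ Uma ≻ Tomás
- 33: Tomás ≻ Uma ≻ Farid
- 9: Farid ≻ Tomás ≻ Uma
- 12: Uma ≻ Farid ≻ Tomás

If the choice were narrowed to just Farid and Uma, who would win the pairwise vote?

Uma

Farid is ranked above Uma on 21 ballots; Uma above Farid on 45.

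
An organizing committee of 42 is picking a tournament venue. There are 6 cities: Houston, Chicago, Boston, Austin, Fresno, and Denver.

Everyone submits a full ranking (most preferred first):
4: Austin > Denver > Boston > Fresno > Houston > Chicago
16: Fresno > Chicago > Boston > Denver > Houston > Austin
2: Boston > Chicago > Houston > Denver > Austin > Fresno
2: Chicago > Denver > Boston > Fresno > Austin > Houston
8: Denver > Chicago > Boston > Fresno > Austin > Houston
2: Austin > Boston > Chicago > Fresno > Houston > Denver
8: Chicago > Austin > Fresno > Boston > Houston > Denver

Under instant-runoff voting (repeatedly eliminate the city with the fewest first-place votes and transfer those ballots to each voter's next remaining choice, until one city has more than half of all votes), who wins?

Round 1: Houston 0, Chicago 10, Boston 2, Austin 6, Fresno 16, Denver 8. Houston eliminated.
Round 2: Chicago 10, Boston 2, Austin 6, Fresno 16, Denver 8. Boston eliminated.
Round 3: Chicago 12, Austin 6, Fresno 16, Denver 8. Austin eliminated.
Round 4: Chicago 14, Fresno 16, Denver 12. Denver eliminated.
Round 5: Chicago 22, Fresno 20. Chicago has a majority (≥22).

Chicago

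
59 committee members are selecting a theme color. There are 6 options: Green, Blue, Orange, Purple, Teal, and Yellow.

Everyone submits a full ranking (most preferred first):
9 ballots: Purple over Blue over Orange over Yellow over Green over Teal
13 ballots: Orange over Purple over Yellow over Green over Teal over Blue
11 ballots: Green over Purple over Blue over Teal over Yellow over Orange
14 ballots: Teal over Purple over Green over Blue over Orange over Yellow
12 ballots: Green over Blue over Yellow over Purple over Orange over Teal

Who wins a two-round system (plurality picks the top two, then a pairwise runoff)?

Green

Round 1 first-place votes: Green 23, Blue 0, Orange 13, Purple 9, Teal 14, Yellow 0. Green and Teal advance.
Runoff: Green is ranked above Teal on 45 ballots, Teal above Green on 14.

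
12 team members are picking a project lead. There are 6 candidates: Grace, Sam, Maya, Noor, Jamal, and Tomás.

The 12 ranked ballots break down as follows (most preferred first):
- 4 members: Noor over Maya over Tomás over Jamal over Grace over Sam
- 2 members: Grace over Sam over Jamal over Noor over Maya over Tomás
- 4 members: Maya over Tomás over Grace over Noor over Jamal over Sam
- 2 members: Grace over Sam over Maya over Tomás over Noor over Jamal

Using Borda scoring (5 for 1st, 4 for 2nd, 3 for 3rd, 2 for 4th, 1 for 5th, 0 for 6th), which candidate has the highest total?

Maya

Grace: 4×1 + 2×5 + 4×3 + 2×5 = 36
Sam: 4×0 + 2×4 + 4×0 + 2×4 = 16
Maya: 4×4 + 2×1 + 4×5 + 2×3 = 44
Noor: 4×5 + 2×2 + 4×2 + 2×1 = 34
Jamal: 4×2 + 2×3 + 4×1 + 2×0 = 18
Tomás: 4×3 + 2×0 + 4×4 + 2×2 = 32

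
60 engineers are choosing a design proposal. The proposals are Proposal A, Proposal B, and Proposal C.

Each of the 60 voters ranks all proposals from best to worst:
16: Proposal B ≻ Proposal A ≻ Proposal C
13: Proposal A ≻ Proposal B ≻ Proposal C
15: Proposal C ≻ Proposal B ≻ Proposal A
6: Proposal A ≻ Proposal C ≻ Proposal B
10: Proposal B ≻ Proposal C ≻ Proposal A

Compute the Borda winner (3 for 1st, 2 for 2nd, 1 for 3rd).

Proposal B

Proposal A: 16×2 + 13×3 + 15×1 + 6×3 + 10×1 = 114
Proposal B: 16×3 + 13×2 + 15×2 + 6×1 + 10×3 = 140
Proposal C: 16×1 + 13×1 + 15×3 + 6×2 + 10×2 = 106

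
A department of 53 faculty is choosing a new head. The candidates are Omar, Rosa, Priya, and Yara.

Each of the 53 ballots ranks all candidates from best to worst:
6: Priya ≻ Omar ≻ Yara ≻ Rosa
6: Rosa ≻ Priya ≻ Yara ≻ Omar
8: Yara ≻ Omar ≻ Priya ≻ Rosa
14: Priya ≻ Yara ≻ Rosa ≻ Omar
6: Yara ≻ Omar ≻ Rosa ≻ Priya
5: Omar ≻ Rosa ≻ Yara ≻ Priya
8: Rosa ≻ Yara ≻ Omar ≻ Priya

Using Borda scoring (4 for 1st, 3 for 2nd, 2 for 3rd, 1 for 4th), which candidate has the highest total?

Omar: 6×3 + 6×1 + 8×3 + 14×1 + 6×3 + 5×4 + 8×2 = 116
Rosa: 6×1 + 6×4 + 8×1 + 14×2 + 6×2 + 5×3 + 8×4 = 125
Priya: 6×4 + 6×3 + 8×2 + 14×4 + 6×1 + 5×1 + 8×1 = 133
Yara: 6×2 + 6×2 + 8×4 + 14×3 + 6×4 + 5×2 + 8×3 = 156

Yara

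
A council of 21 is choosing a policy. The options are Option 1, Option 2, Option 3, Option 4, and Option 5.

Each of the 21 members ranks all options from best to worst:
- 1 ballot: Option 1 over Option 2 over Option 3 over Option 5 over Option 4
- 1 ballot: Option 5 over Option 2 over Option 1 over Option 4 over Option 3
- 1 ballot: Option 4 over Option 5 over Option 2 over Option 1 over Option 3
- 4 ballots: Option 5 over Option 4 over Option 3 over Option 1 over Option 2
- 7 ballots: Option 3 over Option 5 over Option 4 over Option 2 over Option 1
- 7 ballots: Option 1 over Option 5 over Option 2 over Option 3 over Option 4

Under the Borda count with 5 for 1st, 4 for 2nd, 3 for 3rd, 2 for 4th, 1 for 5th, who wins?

Option 5

Option 1: 1×5 + 1×3 + 1×2 + 4×2 + 7×1 + 7×5 = 60
Option 2: 1×4 + 1×4 + 1×3 + 4×1 + 7×2 + 7×3 = 50
Option 3: 1×3 + 1×1 + 1×1 + 4×3 + 7×5 + 7×2 = 66
Option 4: 1×1 + 1×2 + 1×5 + 4×4 + 7×3 + 7×1 = 52
Option 5: 1×2 + 1×5 + 1×4 + 4×5 + 7×4 + 7×4 = 87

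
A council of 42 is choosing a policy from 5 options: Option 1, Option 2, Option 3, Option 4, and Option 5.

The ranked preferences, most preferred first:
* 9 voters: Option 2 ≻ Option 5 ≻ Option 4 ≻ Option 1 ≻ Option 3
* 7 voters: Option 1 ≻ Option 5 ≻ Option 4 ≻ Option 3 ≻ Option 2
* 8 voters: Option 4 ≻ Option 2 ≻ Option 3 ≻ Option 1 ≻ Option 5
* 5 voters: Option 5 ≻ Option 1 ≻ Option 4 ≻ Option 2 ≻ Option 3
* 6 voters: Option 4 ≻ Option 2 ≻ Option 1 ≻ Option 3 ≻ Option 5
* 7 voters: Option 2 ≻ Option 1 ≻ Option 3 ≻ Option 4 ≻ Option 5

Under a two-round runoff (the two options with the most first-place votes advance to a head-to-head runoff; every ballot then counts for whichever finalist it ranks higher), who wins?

Round 1 first-place votes: Option 1 7, Option 2 16, Option 3 0, Option 4 14, Option 5 5. Option 2 and Option 4 advance.
Runoff: Option 2 is ranked above Option 4 on 16 ballots, Option 4 above Option 2 on 26.

Option 4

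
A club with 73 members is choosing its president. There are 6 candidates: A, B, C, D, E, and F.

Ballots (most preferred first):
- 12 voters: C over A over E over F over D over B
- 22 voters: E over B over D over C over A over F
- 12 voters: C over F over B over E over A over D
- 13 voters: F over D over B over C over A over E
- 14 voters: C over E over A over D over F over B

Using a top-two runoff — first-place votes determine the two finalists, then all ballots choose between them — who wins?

C

Round 1 first-place votes: A 0, B 0, C 38, D 0, E 22, F 13. C and E advance.
Runoff: C is ranked above E on 51 ballots, E above C on 22.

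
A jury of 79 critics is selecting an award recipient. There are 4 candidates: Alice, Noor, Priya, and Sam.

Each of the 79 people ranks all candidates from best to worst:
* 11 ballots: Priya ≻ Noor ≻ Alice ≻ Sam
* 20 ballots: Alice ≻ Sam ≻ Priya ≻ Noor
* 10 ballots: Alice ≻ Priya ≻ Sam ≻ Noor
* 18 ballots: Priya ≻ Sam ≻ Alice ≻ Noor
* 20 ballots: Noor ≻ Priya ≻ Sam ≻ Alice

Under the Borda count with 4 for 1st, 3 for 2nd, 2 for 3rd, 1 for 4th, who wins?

Priya

Alice: 11×2 + 20×4 + 10×4 + 18×2 + 20×1 = 198
Noor: 11×3 + 20×1 + 10×1 + 18×1 + 20×4 = 161
Priya: 11×4 + 20×2 + 10×3 + 18×4 + 20×3 = 246
Sam: 11×1 + 20×3 + 10×2 + 18×3 + 20×2 = 185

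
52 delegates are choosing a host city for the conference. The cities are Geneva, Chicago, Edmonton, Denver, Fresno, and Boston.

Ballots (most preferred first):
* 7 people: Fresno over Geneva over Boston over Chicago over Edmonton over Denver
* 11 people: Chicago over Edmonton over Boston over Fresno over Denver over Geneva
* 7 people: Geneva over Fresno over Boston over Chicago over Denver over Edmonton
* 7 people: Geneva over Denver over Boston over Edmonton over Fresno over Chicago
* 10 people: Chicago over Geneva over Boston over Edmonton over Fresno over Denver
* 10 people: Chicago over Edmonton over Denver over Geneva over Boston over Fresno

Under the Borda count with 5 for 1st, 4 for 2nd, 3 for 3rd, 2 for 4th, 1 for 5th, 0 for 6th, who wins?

Chicago

Geneva: 7×4 + 11×0 + 7×5 + 7×5 + 10×4 + 10×2 = 158
Chicago: 7×2 + 11×5 + 7×2 + 7×0 + 10×5 + 10×5 = 183
Edmonton: 7×1 + 11×4 + 7×0 + 7×2 + 10×2 + 10×4 = 125
Denver: 7×0 + 11×1 + 7×1 + 7×4 + 10×0 + 10×3 = 76
Fresno: 7×5 + 11×2 + 7×4 + 7×1 + 10×1 + 10×0 = 102
Boston: 7×3 + 11×3 + 7×3 + 7×3 + 10×3 + 10×1 = 136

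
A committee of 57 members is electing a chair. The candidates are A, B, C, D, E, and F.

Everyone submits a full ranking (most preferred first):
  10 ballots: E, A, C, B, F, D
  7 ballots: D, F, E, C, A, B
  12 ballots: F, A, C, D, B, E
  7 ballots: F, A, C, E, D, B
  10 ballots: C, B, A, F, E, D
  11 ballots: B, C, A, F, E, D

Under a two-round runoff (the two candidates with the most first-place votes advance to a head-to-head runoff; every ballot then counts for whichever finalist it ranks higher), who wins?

B

Round 1 first-place votes: A 0, B 11, C 10, D 7, E 10, F 19. F and B advance.
Runoff: F is ranked above B on 26 ballots, B above F on 31.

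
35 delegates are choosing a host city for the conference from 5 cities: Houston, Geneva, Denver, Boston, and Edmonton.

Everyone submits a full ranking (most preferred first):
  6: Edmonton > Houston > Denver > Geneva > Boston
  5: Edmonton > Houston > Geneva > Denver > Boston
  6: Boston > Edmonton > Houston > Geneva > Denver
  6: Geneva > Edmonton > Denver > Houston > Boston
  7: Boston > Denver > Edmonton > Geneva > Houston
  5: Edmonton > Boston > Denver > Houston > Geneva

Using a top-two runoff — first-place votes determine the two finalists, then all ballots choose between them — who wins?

Round 1 first-place votes: Houston 0, Geneva 6, Denver 0, Boston 13, Edmonton 16. Edmonton and Boston advance.
Runoff: Edmonton is ranked above Boston on 22 ballots, Boston above Edmonton on 13.

Edmonton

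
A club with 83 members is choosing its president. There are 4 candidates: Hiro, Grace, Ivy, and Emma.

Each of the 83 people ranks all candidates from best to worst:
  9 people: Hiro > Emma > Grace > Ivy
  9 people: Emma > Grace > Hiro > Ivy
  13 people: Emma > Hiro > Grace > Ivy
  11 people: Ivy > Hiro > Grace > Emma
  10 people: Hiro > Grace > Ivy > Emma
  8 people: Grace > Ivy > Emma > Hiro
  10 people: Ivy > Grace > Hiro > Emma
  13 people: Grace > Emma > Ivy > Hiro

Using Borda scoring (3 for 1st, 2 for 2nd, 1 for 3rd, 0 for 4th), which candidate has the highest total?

Hiro: 9×3 + 9×1 + 13×2 + 11×2 + 10×3 + 8×0 + 10×1 + 13×0 = 124
Grace: 9×1 + 9×2 + 13×1 + 11×1 + 10×2 + 8×3 + 10×2 + 13×3 = 154
Ivy: 9×0 + 9×0 + 13×0 + 11×3 + 10×1 + 8×2 + 10×3 + 13×1 = 102
Emma: 9×2 + 9×3 + 13×3 + 11×0 + 10×0 + 8×1 + 10×0 + 13×2 = 118

Grace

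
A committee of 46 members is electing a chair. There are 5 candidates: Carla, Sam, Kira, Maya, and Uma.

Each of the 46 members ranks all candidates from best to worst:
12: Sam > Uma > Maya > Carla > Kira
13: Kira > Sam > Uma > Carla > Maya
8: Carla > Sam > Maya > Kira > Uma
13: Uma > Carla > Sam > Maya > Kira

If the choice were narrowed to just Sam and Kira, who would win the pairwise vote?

Sam is ranked above Kira on 33 ballots; Kira above Sam on 13.

Sam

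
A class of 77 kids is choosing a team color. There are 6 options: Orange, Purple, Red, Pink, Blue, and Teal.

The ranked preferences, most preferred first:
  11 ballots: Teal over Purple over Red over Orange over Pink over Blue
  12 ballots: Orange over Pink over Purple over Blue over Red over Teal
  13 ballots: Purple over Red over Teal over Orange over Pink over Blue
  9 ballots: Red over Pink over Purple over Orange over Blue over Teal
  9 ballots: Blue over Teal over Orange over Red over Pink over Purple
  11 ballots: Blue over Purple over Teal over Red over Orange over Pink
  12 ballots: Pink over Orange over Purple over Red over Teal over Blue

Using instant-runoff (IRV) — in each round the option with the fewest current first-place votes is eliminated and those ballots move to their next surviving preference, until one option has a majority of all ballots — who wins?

Round 1: Orange 12, Purple 13, Red 9, Pink 12, Blue 20, Teal 11. Red eliminated.
Round 2: Orange 12, Purple 13, Pink 21, Blue 20, Teal 11. Teal eliminated.
Round 3: Orange 12, Purple 24, Pink 21, Blue 20. Orange eliminated.
Round 4: Purple 24, Pink 33, Blue 20. Blue eliminated.
Round 5: Purple 35, Pink 42. Pink has a majority (≥39).

Pink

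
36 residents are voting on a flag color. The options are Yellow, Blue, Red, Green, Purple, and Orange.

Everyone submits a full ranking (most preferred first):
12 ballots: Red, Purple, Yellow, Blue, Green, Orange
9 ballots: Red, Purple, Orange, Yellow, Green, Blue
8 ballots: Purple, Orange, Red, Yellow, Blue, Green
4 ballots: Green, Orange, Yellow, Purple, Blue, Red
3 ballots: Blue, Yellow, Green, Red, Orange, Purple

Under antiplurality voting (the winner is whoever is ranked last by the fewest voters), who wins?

Yellow

Last-place votes: Yellow 0, Blue 9, Red 4, Green 8, Purple 3, Orange 12.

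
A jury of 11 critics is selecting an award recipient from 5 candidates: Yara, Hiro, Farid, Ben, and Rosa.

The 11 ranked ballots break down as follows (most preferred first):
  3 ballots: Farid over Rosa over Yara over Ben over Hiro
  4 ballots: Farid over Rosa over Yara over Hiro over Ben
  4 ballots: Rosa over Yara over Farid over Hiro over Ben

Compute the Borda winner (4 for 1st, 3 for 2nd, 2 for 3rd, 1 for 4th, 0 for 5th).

Rosa

Yara: 3×2 + 4×2 + 4×3 = 26
Hiro: 3×0 + 4×1 + 4×1 = 8
Farid: 3×4 + 4×4 + 4×2 = 36
Ben: 3×1 + 4×0 + 4×0 = 3
Rosa: 3×3 + 4×3 + 4×4 = 37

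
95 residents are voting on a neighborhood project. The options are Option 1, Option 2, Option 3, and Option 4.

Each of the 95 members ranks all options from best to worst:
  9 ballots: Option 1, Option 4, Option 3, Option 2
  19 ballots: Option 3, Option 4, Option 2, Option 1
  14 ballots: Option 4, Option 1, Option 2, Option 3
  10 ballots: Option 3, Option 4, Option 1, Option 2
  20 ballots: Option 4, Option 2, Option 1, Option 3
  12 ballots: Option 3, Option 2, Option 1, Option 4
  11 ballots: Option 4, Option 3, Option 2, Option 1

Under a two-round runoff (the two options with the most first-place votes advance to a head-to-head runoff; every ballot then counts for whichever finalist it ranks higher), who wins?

Round 1 first-place votes: Option 1 9, Option 2 0, Option 3 41, Option 4 45. Option 4 and Option 3 advance.
Runoff: Option 4 is ranked above Option 3 on 54 ballots, Option 3 above Option 4 on 41.

Option 4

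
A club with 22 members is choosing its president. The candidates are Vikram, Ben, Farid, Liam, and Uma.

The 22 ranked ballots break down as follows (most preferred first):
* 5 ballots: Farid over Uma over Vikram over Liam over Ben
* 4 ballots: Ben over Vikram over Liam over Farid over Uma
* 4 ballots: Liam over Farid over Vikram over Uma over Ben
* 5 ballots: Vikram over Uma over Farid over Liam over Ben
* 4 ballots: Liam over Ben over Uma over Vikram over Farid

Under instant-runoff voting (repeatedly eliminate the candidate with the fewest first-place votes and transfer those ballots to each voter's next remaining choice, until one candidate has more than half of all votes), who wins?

Vikram

Round 1: Vikram 5, Ben 4, Farid 5, Liam 8, Uma 0. Uma eliminated.
Round 2: Vikram 5, Ben 4, Farid 5, Liam 8. Ben eliminated.
Round 3: Vikram 9, Farid 5, Liam 8. Farid eliminated.
Round 4: Vikram 14, Liam 8. Vikram has a majority (≥12).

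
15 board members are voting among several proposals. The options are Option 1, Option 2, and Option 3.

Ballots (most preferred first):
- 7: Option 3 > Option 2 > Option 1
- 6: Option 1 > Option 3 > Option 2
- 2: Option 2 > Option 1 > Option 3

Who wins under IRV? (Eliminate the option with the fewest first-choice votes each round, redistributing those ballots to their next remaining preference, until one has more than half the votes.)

Option 1

Round 1: Option 1 6, Option 2 2, Option 3 7. Option 2 eliminated.
Round 2: Option 1 8, Option 3 7. Option 1 has a majority (≥8).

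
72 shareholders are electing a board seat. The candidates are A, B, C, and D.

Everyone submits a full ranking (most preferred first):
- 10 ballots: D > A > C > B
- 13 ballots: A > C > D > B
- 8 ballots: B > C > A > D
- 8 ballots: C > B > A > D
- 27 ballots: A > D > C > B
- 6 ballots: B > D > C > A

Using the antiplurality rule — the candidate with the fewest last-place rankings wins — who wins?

Last-place votes: A 6, B 50, C 0, D 16.

C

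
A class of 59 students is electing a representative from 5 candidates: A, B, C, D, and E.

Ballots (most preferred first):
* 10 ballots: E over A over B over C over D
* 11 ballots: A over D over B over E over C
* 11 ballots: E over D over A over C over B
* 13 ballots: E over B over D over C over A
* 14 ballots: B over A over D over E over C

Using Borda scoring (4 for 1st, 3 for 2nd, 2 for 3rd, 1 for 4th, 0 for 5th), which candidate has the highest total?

E

A: 10×3 + 11×4 + 11×2 + 13×0 + 14×3 = 138
B: 10×2 + 11×2 + 11×0 + 13×3 + 14×4 = 137
C: 10×1 + 11×0 + 11×1 + 13×1 + 14×0 = 34
D: 10×0 + 11×3 + 11×3 + 13×2 + 14×2 = 120
E: 10×4 + 11×1 + 11×4 + 13×4 + 14×1 = 161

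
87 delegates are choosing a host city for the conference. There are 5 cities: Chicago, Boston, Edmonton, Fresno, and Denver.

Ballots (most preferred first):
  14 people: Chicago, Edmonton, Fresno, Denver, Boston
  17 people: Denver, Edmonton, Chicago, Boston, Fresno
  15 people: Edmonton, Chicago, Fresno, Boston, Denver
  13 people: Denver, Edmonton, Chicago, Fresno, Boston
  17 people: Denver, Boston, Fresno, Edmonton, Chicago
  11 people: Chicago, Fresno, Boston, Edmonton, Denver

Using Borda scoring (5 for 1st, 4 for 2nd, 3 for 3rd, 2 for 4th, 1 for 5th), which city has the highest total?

Edmonton

Chicago: 14×5 + 17×3 + 15×4 + 13×3 + 17×1 + 11×5 = 292
Boston: 14×1 + 17×2 + 15×2 + 13×1 + 17×4 + 11×3 = 192
Edmonton: 14×4 + 17×4 + 15×5 + 13×4 + 17×2 + 11×2 = 307
Fresno: 14×3 + 17×1 + 15×3 + 13×2 + 17×3 + 11×4 = 225
Denver: 14×2 + 17×5 + 15×1 + 13×5 + 17×5 + 11×1 = 289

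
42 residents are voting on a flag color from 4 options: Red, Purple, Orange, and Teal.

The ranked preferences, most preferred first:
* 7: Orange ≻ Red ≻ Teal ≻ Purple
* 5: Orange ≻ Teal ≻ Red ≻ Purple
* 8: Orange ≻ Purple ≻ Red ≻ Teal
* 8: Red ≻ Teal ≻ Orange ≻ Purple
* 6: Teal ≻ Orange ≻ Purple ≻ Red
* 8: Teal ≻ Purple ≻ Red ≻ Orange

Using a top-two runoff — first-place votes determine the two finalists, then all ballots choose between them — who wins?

Round 1 first-place votes: Red 8, Purple 0, Orange 20, Teal 14. Orange and Teal advance.
Runoff: Orange is ranked above Teal on 20 ballots, Teal above Orange on 22.

Teal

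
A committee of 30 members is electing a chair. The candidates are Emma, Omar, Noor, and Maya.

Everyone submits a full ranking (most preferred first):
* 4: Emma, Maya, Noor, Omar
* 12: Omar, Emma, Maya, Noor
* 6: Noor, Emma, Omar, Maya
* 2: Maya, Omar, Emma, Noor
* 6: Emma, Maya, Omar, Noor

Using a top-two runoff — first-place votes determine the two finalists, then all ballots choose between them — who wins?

Emma

Round 1 first-place votes: Emma 10, Omar 12, Noor 6, Maya 2. Omar and Emma advance.
Runoff: Omar is ranked above Emma on 14 ballots, Emma above Omar on 16.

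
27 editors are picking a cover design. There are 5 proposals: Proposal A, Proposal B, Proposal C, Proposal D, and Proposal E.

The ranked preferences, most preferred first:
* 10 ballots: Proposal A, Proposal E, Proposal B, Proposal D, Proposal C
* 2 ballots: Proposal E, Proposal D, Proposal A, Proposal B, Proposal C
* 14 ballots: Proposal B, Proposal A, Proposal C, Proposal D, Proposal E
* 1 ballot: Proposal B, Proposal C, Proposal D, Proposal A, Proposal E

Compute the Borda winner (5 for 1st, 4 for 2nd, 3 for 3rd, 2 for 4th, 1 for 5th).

Proposal A

Proposal A: 10×5 + 2×3 + 14×4 + 1×2 = 114
Proposal B: 10×3 + 2×2 + 14×5 + 1×5 = 109
Proposal C: 10×1 + 2×1 + 14×3 + 1×4 = 58
Proposal D: 10×2 + 2×4 + 14×2 + 1×3 = 59
Proposal E: 10×4 + 2×5 + 14×1 + 1×1 = 65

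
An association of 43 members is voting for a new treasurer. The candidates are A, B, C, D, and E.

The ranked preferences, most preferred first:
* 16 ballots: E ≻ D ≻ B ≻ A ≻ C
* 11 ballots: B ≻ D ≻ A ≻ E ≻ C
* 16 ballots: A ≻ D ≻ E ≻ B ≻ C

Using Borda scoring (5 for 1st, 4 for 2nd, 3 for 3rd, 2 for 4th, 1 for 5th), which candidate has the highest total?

D

A: 16×2 + 11×3 + 16×5 = 145
B: 16×3 + 11×5 + 16×2 = 135
C: 16×1 + 11×1 + 16×1 = 43
D: 16×4 + 11×4 + 16×4 = 172
E: 16×5 + 11×2 + 16×3 = 150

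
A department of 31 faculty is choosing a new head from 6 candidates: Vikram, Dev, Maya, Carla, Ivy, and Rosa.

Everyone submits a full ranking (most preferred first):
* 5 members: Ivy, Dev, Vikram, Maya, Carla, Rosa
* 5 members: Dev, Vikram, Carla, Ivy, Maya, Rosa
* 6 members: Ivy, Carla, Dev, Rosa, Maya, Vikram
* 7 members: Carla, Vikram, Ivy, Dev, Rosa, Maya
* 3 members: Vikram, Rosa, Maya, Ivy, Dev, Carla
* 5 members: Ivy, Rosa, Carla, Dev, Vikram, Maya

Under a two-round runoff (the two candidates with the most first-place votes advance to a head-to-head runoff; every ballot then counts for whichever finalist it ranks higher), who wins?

Round 1 first-place votes: Vikram 3, Dev 5, Maya 0, Carla 7, Ivy 16, Rosa 0. Ivy and Carla advance.
Runoff: Ivy is ranked above Carla on 19 ballots, Carla above Ivy on 12.

Ivy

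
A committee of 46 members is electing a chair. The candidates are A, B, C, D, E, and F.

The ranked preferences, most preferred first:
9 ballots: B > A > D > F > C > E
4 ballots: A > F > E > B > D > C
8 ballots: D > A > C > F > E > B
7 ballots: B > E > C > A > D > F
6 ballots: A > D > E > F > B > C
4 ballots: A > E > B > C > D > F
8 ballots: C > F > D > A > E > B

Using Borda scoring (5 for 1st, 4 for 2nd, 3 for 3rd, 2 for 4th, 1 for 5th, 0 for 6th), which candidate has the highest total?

A

A: 9×4 + 4×5 + 8×4 + 7×2 + 6×5 + 4×5 + 8×2 = 168
B: 9×5 + 4×2 + 8×0 + 7×5 + 6×1 + 4×3 + 8×0 = 106
C: 9×1 + 4×0 + 8×3 + 7×3 + 6×0 + 4×2 + 8×5 = 102
D: 9×3 + 4×1 + 8×5 + 7×1 + 6×4 + 4×1 + 8×3 = 130
E: 9×0 + 4×3 + 8×1 + 7×4 + 6×3 + 4×4 + 8×1 = 90
F: 9×2 + 4×4 + 8×2 + 7×0 + 6×2 + 4×0 + 8×4 = 94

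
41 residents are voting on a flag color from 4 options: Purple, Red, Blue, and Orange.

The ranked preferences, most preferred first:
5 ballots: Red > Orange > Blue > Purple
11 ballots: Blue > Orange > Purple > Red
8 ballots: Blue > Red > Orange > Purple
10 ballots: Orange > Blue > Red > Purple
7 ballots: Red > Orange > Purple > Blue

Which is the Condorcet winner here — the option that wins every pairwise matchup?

Orange vs Purple: 41–0
Orange vs Red: 21–20
Orange vs Blue: 22–19
Orange beats every other option.

Orange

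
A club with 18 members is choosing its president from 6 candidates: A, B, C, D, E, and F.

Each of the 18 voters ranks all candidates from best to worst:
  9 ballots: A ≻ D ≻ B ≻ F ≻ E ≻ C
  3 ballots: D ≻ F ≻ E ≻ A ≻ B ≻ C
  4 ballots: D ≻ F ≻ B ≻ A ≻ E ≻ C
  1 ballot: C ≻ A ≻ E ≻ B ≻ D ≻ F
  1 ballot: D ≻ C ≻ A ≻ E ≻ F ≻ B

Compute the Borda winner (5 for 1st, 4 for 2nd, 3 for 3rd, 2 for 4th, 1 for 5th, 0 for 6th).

A: 9×5 + 3×2 + 4×2 + 1×4 + 1×3 = 66
B: 9×3 + 3×1 + 4×3 + 1×2 + 1×0 = 44
C: 9×0 + 3×0 + 4×0 + 1×5 + 1×4 = 9
D: 9×4 + 3×5 + 4×5 + 1×1 + 1×5 = 77
E: 9×1 + 3×3 + 4×1 + 1×3 + 1×2 = 27
F: 9×2 + 3×4 + 4×4 + 1×0 + 1×1 = 47

D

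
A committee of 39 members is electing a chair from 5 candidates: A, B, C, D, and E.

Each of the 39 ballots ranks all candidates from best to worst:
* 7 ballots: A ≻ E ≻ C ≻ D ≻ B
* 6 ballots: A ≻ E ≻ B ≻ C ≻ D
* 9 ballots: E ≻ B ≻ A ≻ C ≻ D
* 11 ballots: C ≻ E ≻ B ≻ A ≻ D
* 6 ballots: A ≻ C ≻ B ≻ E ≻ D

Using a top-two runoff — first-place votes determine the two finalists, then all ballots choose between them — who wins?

A

Round 1 first-place votes: A 19, B 0, C 11, D 0, E 9. A and C advance.
Runoff: A is ranked above C on 28 ballots, C above A on 11.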